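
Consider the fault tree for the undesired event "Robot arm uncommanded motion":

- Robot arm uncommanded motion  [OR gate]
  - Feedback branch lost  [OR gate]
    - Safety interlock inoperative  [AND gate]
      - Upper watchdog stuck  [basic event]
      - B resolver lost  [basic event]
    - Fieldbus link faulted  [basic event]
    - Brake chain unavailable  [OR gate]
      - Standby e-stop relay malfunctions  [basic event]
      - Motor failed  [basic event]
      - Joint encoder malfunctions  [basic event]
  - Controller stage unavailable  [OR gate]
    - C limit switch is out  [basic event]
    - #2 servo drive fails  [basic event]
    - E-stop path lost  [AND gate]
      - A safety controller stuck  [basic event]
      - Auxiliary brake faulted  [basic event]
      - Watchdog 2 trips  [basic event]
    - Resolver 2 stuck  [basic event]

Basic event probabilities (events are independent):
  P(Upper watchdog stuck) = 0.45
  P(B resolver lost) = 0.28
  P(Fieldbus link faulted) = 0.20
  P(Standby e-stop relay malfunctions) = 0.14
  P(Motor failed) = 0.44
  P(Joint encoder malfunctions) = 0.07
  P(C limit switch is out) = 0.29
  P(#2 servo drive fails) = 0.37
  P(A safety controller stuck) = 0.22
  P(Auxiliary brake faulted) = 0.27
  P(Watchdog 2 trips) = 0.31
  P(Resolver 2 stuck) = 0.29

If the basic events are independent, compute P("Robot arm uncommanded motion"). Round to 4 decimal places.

P(Safety interlock inoperative) [AND] = 0.45 × 0.28 = 0.126000
P(Brake chain unavailable) [OR] = 1 − (1−0.14) × (1−0.44) × (1−0.07) = 0.552112
P(Feedback branch lost) [OR] = 1 − (1−0.126000) × (1−0.20) × (1−0.552112) = 0.686837
P(E-stop path lost) [AND] = 0.22 × 0.27 × 0.31 = 0.018414
P(Controller stage unavailable) [OR] = 1 − (1−0.29) × (1−0.37) × (1−0.018414) × (1−0.29) = 0.688265
P(Robot arm uncommanded motion) [OR] = 1 − (1−0.686837) × (1−0.688265) = 0.902376
Rounded to 4 decimal places: P(Robot arm uncommanded motion) ≈ 0.9024.

0.9024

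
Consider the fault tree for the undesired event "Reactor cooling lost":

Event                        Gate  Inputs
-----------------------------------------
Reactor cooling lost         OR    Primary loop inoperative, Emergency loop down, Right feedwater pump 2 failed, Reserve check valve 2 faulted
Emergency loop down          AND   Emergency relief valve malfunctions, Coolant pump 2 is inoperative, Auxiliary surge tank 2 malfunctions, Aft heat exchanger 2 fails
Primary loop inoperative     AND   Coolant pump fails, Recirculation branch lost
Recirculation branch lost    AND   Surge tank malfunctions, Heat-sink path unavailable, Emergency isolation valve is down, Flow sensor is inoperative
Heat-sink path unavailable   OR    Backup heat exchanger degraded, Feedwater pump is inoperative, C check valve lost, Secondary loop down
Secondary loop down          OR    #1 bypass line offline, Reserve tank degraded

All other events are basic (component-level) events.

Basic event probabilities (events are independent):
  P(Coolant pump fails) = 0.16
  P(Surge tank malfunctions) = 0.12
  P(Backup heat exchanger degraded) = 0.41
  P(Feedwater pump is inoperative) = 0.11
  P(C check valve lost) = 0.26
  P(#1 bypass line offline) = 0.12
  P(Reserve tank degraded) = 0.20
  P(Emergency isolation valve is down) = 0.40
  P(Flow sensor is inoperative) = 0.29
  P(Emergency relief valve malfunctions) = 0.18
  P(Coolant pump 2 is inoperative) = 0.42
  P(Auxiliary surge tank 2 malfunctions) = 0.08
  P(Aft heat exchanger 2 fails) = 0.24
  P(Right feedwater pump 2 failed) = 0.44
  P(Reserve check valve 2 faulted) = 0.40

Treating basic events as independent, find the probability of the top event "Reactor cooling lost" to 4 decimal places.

0.6650

P(Secondary loop down) [OR] = 1 − (1−0.12) × (1−0.20) = 0.296000
P(Heat-sink path unavailable) [OR] = 1 − (1−0.41) × (1−0.11) × (1−0.26) × (1−0.296000) = 0.726444
P(Recirculation branch lost) [AND] = 0.12 × 0.726444 × 0.40 × 0.29 = 0.010112
P(Primary loop inoperative) [AND] = 0.16 × 0.010112 = 0.001618
P(Emergency loop down) [AND] = 0.18 × 0.42 × 0.08 × 0.24 = 0.001452
P(Reactor cooling lost) [OR] = 1 − (1−0.001618) × (1−0.001452) × (1−0.44) × (1−0.40) = 0.665031
Rounded to 4 decimal places: P(Reactor cooling lost) ≈ 0.6650.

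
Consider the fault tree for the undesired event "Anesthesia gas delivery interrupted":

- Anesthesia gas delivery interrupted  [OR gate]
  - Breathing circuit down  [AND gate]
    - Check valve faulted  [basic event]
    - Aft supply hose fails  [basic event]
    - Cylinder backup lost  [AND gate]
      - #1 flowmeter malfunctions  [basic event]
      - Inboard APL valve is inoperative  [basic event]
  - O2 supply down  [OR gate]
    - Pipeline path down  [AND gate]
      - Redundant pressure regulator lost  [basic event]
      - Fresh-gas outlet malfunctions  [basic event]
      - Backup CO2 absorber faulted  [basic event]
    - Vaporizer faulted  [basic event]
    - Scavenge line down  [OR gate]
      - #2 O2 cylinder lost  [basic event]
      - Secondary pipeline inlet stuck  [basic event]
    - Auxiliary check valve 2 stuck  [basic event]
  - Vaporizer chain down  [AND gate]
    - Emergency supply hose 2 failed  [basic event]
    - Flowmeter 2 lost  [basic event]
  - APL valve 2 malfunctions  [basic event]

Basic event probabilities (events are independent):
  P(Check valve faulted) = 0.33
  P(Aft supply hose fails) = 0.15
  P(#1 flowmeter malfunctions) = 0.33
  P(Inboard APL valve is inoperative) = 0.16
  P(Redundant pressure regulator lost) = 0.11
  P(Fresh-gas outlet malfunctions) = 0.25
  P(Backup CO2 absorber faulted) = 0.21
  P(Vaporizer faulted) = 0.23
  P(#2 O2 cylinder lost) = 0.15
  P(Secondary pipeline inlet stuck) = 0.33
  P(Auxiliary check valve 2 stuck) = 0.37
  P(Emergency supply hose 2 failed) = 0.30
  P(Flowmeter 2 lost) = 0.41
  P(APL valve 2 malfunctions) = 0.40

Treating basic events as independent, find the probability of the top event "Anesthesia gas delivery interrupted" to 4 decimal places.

P(Cylinder backup lost) [AND] = 0.33 × 0.16 = 0.052800
P(Breathing circuit down) [AND] = 0.33 × 0.15 × 0.052800 = 0.002614
P(Pipeline path down) [AND] = 0.11 × 0.25 × 0.21 = 0.005775
P(Scavenge line down) [OR] = 1 − (1−0.15) × (1−0.33) = 0.430500
P(O2 supply down) [OR] = 1 − (1−0.005775) × (1−0.23) × (1−0.430500) × (1−0.37) = 0.725331
P(Vaporizer chain down) [AND] = 0.30 × 0.41 = 0.123000
P(Anesthesia gas delivery interrupted) [OR] = 1 − (1−0.002614) × (1−0.725331) × (1−0.123000) × (1−0.40) = 0.855847
Rounded to 4 decimal places: P(Anesthesia gas delivery interrupted) ≈ 0.8558.

0.8558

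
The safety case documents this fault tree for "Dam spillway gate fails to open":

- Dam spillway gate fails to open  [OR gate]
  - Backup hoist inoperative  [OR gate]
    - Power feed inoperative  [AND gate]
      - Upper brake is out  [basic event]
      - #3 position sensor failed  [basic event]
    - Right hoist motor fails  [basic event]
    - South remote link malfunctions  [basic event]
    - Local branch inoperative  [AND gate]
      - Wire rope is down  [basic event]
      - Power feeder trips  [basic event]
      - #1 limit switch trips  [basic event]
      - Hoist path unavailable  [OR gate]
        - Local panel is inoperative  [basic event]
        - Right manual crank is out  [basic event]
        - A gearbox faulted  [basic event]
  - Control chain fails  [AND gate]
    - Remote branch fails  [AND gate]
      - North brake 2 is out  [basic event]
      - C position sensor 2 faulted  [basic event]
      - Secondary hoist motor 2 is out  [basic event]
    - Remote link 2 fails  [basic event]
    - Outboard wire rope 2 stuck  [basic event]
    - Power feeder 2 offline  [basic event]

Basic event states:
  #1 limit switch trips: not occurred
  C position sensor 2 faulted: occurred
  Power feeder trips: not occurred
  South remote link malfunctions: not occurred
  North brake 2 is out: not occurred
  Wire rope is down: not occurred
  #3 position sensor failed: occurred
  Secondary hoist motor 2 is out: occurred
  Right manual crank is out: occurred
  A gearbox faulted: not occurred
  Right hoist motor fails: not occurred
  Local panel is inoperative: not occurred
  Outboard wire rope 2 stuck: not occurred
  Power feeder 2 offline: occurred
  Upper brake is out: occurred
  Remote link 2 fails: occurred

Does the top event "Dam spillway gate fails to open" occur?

Yes

Power feed inoperative [AND]: Upper brake is out=occurs, #3 position sensor failed=occurs → all inputs occur → occurs.
Hoist path unavailable [OR]: Local panel is inoperative=not, Right manual crank is out=occurs, A gearbox faulted=not → at least one input occurs → occurs.
Local branch inoperative [AND]: Wire rope is down=not, Power feeder trips=not, #1 limit switch trips=not, Hoist path unavailable=occurs → not all inputs occur → does not occur.
Backup hoist inoperative [OR]: Power feed inoperative=occurs, Right hoist motor fails=not, South remote link malfunctions=not, Local branch inoperative=not → at least one input occurs → occurs.
Remote branch fails [AND]: North brake 2 is out=not, C position sensor 2 faulted=occurs, Secondary hoist motor 2 is out=occurs → not all inputs occur → does not occur.
Control chain fails [AND]: Remote branch fails=not, Remote link 2 fails=occurs, Outboard wire rope 2 stuck=not, Power feeder 2 offline=occurs → not all inputs occur → does not occur.
Dam spillway gate fails to open [OR]: Backup hoist inoperative=occurs, Control chain fails=not → at least one input occurs → occurs.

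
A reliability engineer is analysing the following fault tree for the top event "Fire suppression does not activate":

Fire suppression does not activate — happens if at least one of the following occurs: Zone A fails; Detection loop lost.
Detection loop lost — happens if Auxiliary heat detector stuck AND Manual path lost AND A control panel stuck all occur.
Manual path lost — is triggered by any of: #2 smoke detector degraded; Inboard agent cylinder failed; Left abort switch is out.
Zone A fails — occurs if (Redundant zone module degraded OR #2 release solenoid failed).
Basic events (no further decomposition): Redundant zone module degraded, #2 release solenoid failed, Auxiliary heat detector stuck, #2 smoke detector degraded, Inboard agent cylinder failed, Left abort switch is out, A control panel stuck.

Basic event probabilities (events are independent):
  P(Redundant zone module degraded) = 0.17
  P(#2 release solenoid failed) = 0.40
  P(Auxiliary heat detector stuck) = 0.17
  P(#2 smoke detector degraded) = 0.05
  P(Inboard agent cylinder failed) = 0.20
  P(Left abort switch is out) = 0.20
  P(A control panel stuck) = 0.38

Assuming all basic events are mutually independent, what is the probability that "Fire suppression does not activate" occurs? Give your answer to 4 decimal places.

P(Zone A fails) [OR] = 1 − (1−0.17) × (1−0.40) = 0.502000
P(Manual path lost) [OR] = 1 − (1−0.05) × (1−0.20) × (1−0.20) = 0.392000
P(Detection loop lost) [AND] = 0.17 × 0.392000 × 0.38 = 0.025323
P(Fire suppression does not activate) [OR] = 1 − (1−0.502000) × (1−0.025323) = 0.514611
Rounded to 4 decimal places: P(Fire suppression does not activate) ≈ 0.5146.

0.5146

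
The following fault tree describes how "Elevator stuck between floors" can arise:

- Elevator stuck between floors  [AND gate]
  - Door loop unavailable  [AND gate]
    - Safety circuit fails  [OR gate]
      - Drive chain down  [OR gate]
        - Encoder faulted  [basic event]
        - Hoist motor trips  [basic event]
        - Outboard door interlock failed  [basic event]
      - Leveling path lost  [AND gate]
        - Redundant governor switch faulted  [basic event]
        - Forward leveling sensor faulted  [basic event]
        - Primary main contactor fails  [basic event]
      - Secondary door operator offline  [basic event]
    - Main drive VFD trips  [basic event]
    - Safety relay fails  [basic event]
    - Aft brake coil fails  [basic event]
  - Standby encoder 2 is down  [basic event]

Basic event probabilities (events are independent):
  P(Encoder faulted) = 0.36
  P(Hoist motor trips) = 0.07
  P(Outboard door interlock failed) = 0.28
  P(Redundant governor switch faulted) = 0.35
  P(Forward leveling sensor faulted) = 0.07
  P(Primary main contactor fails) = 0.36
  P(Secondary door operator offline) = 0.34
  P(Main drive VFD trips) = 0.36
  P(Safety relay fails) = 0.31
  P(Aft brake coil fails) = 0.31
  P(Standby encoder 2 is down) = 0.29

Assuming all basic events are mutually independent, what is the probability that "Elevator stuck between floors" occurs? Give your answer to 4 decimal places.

0.0072

P(Drive chain down) [OR] = 1 − (1−0.36) × (1−0.07) × (1−0.28) = 0.571456
P(Leveling path lost) [AND] = 0.35 × 0.07 × 0.36 = 0.008820
P(Safety circuit fails) [OR] = 1 − (1−0.571456) × (1−0.008820) × (1−0.34) = 0.719656
P(Door loop unavailable) [AND] = 0.719656 × 0.36 × 0.31 × 0.31 = 0.024897
P(Elevator stuck between floors) [AND] = 0.024897 × 0.29 = 0.007220
Rounded to 4 decimal places: P(Elevator stuck between floors) ≈ 0.0072.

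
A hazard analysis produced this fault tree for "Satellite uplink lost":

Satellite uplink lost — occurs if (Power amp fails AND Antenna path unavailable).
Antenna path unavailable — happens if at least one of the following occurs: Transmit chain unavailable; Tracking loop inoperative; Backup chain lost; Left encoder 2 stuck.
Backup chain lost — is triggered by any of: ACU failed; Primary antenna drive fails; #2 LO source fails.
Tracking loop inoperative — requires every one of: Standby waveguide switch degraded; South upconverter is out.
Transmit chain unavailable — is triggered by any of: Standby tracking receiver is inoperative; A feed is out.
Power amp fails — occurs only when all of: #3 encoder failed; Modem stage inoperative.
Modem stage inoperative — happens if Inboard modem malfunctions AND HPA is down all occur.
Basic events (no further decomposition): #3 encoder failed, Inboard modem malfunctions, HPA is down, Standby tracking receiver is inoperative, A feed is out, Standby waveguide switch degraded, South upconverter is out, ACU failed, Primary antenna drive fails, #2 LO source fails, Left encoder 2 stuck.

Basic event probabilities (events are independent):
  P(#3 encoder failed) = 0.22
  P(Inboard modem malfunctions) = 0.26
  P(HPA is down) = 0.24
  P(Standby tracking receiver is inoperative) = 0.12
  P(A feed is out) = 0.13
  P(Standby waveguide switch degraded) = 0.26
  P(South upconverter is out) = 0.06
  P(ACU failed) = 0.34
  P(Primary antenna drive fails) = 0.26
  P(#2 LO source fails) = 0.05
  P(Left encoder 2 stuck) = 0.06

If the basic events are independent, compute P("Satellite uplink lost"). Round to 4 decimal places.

0.0092

P(Modem stage inoperative) [AND] = 0.26 × 0.24 = 0.062400
P(Power amp fails) [AND] = 0.22 × 0.062400 = 0.013728
P(Transmit chain unavailable) [OR] = 1 − (1−0.12) × (1−0.13) = 0.234400
P(Tracking loop inoperative) [AND] = 0.26 × 0.06 = 0.015600
P(Backup chain lost) [OR] = 1 − (1−0.34) × (1−0.26) × (1−0.05) = 0.536020
P(Antenna path unavailable) [OR] = 1 − (1−0.234400) × (1−0.015600) × (1−0.536020) × (1−0.06) = 0.671299
P(Satellite uplink lost) [AND] = 0.013728 × 0.671299 = 0.009216
Rounded to 4 decimal places: P(Satellite uplink lost) ≈ 0.0092.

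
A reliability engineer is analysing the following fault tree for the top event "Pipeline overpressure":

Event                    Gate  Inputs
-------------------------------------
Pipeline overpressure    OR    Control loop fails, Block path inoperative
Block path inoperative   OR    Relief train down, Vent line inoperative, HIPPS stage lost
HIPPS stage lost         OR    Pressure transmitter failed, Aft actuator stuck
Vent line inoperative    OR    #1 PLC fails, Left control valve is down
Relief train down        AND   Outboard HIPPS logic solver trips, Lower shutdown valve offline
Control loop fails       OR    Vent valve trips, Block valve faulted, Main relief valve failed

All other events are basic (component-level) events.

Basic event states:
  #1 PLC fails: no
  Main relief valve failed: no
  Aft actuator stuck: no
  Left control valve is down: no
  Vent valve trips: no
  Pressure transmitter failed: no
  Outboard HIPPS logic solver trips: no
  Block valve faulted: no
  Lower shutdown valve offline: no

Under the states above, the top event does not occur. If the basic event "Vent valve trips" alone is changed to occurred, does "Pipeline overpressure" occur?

Counterfactual: set "Vent valve trips" to occurred.
Control loop fails [OR]: Vent valve trips=occurs, Block valve faulted=not, Main relief valve failed=not → at least one input occurs → occurs.
Relief train down [AND]: Outboard HIPPS logic solver trips=not, Lower shutdown valve offline=not → not all inputs occur → does not occur.
Vent line inoperative [OR]: #1 PLC fails=not, Left control valve is down=not → no input occurs → does not occur.
HIPPS stage lost [OR]: Pressure transmitter failed=not, Aft actuator stuck=not → no input occurs → does not occur.
Block path inoperative [OR]: Relief train down=not, Vent line inoperative=not, HIPPS stage lost=not → no input occurs → does not occur.
Pipeline overpressure [OR]: Control loop fails=occurs, Block path inoperative=not → at least one input occurs → occurs.

Yes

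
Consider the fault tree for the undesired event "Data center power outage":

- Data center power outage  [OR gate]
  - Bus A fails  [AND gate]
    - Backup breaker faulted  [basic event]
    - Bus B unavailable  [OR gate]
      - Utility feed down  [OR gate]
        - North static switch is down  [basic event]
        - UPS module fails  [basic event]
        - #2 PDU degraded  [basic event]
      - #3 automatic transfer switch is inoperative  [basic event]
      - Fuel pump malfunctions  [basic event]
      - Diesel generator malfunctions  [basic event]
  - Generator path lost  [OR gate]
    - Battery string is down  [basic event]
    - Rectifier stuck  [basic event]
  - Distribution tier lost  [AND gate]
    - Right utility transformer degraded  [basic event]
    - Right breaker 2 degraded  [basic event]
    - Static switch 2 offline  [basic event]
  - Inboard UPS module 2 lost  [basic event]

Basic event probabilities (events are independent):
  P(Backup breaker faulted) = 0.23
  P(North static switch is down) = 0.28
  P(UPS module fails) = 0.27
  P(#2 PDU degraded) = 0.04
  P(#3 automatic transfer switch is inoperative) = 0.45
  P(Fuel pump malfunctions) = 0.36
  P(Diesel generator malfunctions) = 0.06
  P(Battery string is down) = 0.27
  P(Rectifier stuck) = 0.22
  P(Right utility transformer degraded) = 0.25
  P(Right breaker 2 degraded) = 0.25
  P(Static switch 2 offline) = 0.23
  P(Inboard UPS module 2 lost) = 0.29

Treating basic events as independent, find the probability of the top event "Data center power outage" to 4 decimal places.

0.6779

P(Utility feed down) [OR] = 1 − (1−0.28) × (1−0.27) × (1−0.04) = 0.495424
P(Bus B unavailable) [OR] = 1 − (1−0.495424) × (1−0.45) × (1−0.36) × (1−0.06) = 0.833046
P(Bus A fails) [AND] = 0.23 × 0.833046 = 0.191601
P(Generator path lost) [OR] = 1 − (1−0.27) × (1−0.22) = 0.430600
P(Distribution tier lost) [AND] = 0.25 × 0.25 × 0.23 = 0.014375
P(Data center power outage) [OR] = 1 − (1−0.191601) × (1−0.430600) × (1−0.014375) × (1−0.29) = 0.677883
Rounded to 4 decimal places: P(Data center power outage) ≈ 0.6779.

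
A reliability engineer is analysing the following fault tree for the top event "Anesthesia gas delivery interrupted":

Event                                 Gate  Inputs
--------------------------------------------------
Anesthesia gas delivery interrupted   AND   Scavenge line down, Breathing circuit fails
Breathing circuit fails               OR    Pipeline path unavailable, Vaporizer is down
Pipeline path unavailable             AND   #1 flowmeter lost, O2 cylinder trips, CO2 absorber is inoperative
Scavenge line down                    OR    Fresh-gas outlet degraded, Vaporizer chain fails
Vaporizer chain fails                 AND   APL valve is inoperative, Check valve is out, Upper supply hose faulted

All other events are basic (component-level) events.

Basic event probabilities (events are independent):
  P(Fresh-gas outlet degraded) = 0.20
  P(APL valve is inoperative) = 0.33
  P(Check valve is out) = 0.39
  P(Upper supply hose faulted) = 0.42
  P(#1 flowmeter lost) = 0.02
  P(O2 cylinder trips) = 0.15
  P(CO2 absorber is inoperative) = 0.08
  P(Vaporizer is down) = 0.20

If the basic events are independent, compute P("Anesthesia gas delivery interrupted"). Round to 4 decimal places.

P(Vaporizer chain fails) [AND] = 0.33 × 0.39 × 0.42 = 0.054054
P(Scavenge line down) [OR] = 1 − (1−0.20) × (1−0.054054) = 0.243243
P(Pipeline path unavailable) [AND] = 0.02 × 0.15 × 0.08 = 0.000240
P(Breathing circuit fails) [OR] = 1 − (1−0.000240) × (1−0.20) = 0.200192
P(Anesthesia gas delivery interrupted) [AND] = 0.243243 × 0.200192 = 0.048695
Rounded to 4 decimal places: P(Anesthesia gas delivery interrupted) ≈ 0.0487.

0.0487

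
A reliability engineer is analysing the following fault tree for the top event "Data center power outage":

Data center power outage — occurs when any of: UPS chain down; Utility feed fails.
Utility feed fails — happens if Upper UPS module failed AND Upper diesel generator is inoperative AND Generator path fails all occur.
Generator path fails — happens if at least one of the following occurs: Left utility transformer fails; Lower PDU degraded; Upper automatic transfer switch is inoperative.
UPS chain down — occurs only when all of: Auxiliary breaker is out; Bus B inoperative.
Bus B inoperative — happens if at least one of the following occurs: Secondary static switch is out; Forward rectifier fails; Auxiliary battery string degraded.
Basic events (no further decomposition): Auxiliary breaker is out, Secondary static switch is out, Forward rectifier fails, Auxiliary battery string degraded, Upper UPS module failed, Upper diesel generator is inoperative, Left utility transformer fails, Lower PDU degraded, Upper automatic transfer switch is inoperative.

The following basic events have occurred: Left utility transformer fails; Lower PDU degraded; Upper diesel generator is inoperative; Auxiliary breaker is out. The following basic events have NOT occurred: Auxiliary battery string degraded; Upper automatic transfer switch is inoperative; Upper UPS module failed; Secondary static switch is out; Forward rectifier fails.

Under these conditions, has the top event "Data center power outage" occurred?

No

Bus B inoperative [OR]: Secondary static switch is out=not, Forward rectifier fails=not, Auxiliary battery string degraded=not → no input occurs → does not occur.
UPS chain down [AND]: Auxiliary breaker is out=occurs, Bus B inoperative=not → not all inputs occur → does not occur.
Generator path fails [OR]: Left utility transformer fails=occurs, Lower PDU degraded=occurs, Upper automatic transfer switch is inoperative=not → at least one input occurs → occurs.
Utility feed fails [AND]: Upper UPS module failed=not, Upper diesel generator is inoperative=occurs, Generator path fails=occurs → not all inputs occur → does not occur.
Data center power outage [OR]: UPS chain down=not, Utility feed fails=not → no input occurs → does not occur.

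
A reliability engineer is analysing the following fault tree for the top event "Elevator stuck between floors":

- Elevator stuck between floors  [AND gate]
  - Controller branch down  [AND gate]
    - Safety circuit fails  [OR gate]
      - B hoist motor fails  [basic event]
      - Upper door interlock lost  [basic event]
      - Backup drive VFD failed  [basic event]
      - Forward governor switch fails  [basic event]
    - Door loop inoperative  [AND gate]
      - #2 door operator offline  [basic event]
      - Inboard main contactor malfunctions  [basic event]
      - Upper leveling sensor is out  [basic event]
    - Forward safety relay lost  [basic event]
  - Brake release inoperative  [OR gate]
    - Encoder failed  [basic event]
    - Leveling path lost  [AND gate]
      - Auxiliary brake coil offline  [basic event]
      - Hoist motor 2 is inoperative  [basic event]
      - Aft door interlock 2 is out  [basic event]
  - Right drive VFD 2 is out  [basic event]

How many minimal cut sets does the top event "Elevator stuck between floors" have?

8

Safety circuit fails [OR]: union of children's cut sets → 4 cut set(s).
Door loop inoperative [AND]: one cut set from each child combined → 1 × 1 × 1 = 1 cut set(s).
Controller branch down [AND]: one cut set from each child combined → 4 × 1 × 1 = 4 cut set(s).
Leveling path lost [AND]: one cut set from each child combined → 1 × 1 × 1 = 1 cut set(s).
Brake release inoperative [OR]: union of children's cut sets → 2 cut set(s).
Elevator stuck between floors [AND]: one cut set from each child combined → 4 × 2 × 1 = 8 cut set(s).
Minimal cut sets: {#2 door operator offline, B hoist motor fails, Encoder failed, Forward safety relay lost, Inboard main contactor malfunctions, Right drive VFD 2 is out, Upper leveling sensor is out}; {#2 door operator offline, Aft door interlock 2 is out, Auxiliary brake coil offline, B hoist motor fails, Forward safety relay lost, Hoist motor 2 is inoperative, Inboard main contactor malfunctions, Right drive VFD 2 is out, Upper leveling sensor is out}; {#2 door operator offline, Encoder failed, Forward safety relay lost, Inboard main contactor malfunctions, Right drive VFD 2 is out, Upper door interlock lost, Upper leveling sensor is out}; {#2 door operator offline, Aft door interlock 2 is out, Auxiliary brake coil offline, Forward safety relay lost, Hoist motor 2 is inoperative, Inboard main contactor malfunctions, Right drive VFD 2 is out, Upper door interlock lost, Upper leveling sensor is out}; {#2 door operator offline, Backup drive VFD failed, Encoder failed, Forward safety relay lost, Inboard main contactor malfunctions, Right drive VFD 2 is out, Upper leveling sensor is out}; {#2 door operator offline, Aft door interlock 2 is out, Auxiliary brake coil offline, Backup drive VFD failed, Forward safety relay lost, Hoist motor 2 is inoperative, Inboard main contactor malfunctions, Right drive VFD 2 is out, Upper leveling sensor is out}; {#2 door operator offline, Encoder failed, Forward governor switch fails, Forward safety relay lost, Inboard main contactor malfunctions, Right drive VFD 2 is out, Upper leveling sensor is out}; {#2 door operator offline, Aft door interlock 2 is out, Auxiliary brake coil offline, Forward governor switch fails, Forward safety relay lost, Hoist motor 2 is inoperative, Inboard main contactor malfunctions, Right drive VFD 2 is out, Upper leveling sensor is out}.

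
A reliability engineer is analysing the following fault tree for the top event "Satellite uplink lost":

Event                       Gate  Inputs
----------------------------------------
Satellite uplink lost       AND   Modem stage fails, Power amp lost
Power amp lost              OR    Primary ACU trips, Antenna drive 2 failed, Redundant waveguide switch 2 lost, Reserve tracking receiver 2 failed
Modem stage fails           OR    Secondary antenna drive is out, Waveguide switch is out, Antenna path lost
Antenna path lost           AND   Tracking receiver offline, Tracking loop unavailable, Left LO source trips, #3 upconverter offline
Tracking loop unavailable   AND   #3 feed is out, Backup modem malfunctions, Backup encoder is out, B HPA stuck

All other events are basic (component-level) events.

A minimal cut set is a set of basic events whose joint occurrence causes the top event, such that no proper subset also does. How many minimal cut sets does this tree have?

Tracking loop unavailable [AND]: one cut set from each child combined → 1 × 1 × 1 × 1 = 1 cut set(s).
Antenna path lost [AND]: one cut set from each child combined → 1 × 1 × 1 × 1 = 1 cut set(s).
Modem stage fails [OR]: union of children's cut sets → 3 cut set(s).
Power amp lost [OR]: union of children's cut sets → 4 cut set(s).
Satellite uplink lost [AND]: one cut set from each child combined → 3 × 4 = 12 cut set(s).

12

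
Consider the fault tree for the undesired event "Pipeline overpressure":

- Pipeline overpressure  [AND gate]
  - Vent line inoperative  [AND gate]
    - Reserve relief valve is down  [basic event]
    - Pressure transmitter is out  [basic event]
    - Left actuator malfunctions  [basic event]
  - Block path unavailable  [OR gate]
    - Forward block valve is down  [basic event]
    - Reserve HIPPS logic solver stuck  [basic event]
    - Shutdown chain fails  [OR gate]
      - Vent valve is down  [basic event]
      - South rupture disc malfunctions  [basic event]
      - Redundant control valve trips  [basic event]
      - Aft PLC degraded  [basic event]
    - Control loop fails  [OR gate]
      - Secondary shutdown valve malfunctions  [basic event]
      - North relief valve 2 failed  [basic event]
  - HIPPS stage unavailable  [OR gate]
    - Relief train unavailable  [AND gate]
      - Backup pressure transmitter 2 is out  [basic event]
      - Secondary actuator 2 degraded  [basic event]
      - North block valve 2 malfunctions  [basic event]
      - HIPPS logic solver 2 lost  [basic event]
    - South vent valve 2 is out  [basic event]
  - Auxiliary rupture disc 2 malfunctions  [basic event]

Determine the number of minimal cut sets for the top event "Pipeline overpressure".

16

Vent line inoperative [AND]: one cut set from each child combined → 1 × 1 × 1 = 1 cut set(s).
Shutdown chain fails [OR]: union of children's cut sets → 4 cut set(s).
Control loop fails [OR]: union of children's cut sets → 2 cut set(s).
Block path unavailable [OR]: union of children's cut sets → 8 cut set(s).
Relief train unavailable [AND]: one cut set from each child combined → 1 × 1 × 1 × 1 = 1 cut set(s).
HIPPS stage unavailable [OR]: union of children's cut sets → 2 cut set(s).
Pipeline overpressure [AND]: one cut set from each child combined → 1 × 8 × 2 × 1 = 16 cut set(s).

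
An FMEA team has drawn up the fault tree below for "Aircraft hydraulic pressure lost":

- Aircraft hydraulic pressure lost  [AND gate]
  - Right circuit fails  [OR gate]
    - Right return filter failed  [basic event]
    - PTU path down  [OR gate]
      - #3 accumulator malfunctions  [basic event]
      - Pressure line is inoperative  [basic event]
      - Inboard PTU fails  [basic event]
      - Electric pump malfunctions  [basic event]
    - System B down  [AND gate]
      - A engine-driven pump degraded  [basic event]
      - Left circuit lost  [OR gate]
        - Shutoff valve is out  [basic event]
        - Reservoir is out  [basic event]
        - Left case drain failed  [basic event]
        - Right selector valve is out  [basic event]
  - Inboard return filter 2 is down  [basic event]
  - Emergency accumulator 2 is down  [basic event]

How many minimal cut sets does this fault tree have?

9

PTU path down [OR]: union of children's cut sets → 4 cut set(s).
Left circuit lost [OR]: union of children's cut sets → 4 cut set(s).
System B down [AND]: one cut set from each child combined → 1 × 4 = 4 cut set(s).
Right circuit fails [OR]: union of children's cut sets → 9 cut set(s).
Aircraft hydraulic pressure lost [AND]: one cut set from each child combined → 9 × 1 × 1 = 9 cut set(s).
Minimal cut sets: {Emergency accumulator 2 is down, Inboard return filter 2 is down, Right return filter failed}; {#3 accumulator malfunctions, Emergency accumulator 2 is down, Inboard return filter 2 is down}; {Emergency accumulator 2 is down, Inboard return filter 2 is down, Pressure line is inoperative}; {Emergency accumulator 2 is down, Inboard PTU fails, Inboard return filter 2 is down}; {Electric pump malfunctions, Emergency accumulator 2 is down, Inboard return filter 2 is down}; {A engine-driven pump degraded, Emergency accumulator 2 is down, Inboard return filter 2 is down, Shutoff valve is out}; {A engine-driven pump degraded, Emergency accumulator 2 is down, Inboard return filter 2 is down, Reservoir is out}; {A engine-driven pump degraded, Emergency accumulator 2 is down, Inboard return filter 2 is down, Left case drain failed}; {A engine-driven pump degraded, Emergency accumulator 2 is down, Inboard return filter 2 is down, Right selector valve is out}.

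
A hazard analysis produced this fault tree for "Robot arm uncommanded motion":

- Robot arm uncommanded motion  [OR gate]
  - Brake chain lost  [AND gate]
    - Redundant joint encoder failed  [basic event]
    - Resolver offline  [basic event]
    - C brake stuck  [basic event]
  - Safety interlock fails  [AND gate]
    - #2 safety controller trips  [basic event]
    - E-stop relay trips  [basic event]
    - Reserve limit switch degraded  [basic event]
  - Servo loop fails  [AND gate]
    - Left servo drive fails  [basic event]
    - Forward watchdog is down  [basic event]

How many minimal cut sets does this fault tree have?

Brake chain lost [AND]: one cut set from each child combined → 1 × 1 × 1 = 1 cut set(s).
Safety interlock fails [AND]: one cut set from each child combined → 1 × 1 × 1 = 1 cut set(s).
Servo loop fails [AND]: one cut set from each child combined → 1 × 1 = 1 cut set(s).
Robot arm uncommanded motion [OR]: union of children's cut sets → 3 cut set(s).
Minimal cut sets: {C brake stuck, Redundant joint encoder failed, Resolver offline}; {#2 safety controller trips, E-stop relay trips, Reserve limit switch degraded}; {Forward watchdog is down, Left servo drive fails}.

3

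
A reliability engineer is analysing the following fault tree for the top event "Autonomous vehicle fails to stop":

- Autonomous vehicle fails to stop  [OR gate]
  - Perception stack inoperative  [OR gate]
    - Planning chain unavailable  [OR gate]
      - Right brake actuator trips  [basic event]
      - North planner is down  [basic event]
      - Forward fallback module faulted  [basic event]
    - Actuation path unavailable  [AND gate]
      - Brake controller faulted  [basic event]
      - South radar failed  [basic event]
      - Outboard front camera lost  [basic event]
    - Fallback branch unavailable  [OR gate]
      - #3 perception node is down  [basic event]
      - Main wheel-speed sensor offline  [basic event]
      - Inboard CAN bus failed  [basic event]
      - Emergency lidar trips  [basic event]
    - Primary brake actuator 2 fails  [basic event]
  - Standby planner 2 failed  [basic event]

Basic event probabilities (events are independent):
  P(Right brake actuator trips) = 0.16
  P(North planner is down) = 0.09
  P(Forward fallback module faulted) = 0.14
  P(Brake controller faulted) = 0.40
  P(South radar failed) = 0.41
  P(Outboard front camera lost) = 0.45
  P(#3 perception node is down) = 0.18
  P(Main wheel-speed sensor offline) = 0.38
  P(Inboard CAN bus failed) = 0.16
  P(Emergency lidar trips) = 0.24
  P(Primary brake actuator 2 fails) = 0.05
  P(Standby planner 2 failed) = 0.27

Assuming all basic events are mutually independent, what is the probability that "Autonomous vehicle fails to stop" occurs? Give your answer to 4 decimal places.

P(Planning chain unavailable) [OR] = 1 − (1−0.16) × (1−0.09) × (1−0.14) = 0.342616
P(Actuation path unavailable) [AND] = 0.40 × 0.41 × 0.45 = 0.073800
P(Fallback branch unavailable) [OR] = 1 − (1−0.18) × (1−0.38) × (1−0.16) × (1−0.24) = 0.675437
P(Perception stack inoperative) [OR] = 1 − (1−0.342616) × (1−0.073800) × (1−0.675437) × (1−0.05) = 0.812264
P(Autonomous vehicle fails to stop) [OR] = 1 − (1−0.812264) × (1−0.27) = 0.862953
Rounded to 4 decimal places: P(Autonomous vehicle fails to stop) ≈ 0.8630.

0.8630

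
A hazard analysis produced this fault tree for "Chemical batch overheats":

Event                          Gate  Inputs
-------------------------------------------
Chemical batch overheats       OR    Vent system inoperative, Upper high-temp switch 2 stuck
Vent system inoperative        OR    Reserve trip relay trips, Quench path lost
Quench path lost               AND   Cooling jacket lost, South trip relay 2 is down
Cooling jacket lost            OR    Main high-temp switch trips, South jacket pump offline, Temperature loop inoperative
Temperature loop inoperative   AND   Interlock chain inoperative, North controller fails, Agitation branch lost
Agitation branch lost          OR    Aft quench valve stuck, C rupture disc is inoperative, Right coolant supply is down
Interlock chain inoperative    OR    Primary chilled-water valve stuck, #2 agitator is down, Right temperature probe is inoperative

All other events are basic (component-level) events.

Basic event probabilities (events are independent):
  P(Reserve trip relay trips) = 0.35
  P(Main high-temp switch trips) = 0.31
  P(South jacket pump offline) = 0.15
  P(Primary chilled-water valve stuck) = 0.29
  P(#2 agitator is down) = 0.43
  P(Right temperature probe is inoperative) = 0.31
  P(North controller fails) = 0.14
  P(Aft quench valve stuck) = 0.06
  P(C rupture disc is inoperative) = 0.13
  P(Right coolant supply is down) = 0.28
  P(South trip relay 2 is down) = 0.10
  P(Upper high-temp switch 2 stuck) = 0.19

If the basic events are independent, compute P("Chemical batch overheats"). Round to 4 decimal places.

P(Interlock chain inoperative) [OR] = 1 − (1−0.29) × (1−0.43) × (1−0.31) = 0.720757
P(Agitation branch lost) [OR] = 1 − (1−0.06) × (1−0.13) × (1−0.28) = 0.411184
P(Temperature loop inoperative) [AND] = 0.720757 × 0.14 × 0.411184 = 0.041491
P(Cooling jacket lost) [OR] = 1 − (1−0.31) × (1−0.15) × (1−0.041491) = 0.437834
P(Quench path lost) [AND] = 0.437834 × 0.10 = 0.043783
P(Vent system inoperative) [OR] = 1 − (1−0.35) × (1−0.043783) = 0.378459
P(Chemical batch overheats) [OR] = 1 − (1−0.378459) × (1−0.19) = 0.496552
Rounded to 4 decimal places: P(Chemical batch overheats) ≈ 0.4966.

0.4966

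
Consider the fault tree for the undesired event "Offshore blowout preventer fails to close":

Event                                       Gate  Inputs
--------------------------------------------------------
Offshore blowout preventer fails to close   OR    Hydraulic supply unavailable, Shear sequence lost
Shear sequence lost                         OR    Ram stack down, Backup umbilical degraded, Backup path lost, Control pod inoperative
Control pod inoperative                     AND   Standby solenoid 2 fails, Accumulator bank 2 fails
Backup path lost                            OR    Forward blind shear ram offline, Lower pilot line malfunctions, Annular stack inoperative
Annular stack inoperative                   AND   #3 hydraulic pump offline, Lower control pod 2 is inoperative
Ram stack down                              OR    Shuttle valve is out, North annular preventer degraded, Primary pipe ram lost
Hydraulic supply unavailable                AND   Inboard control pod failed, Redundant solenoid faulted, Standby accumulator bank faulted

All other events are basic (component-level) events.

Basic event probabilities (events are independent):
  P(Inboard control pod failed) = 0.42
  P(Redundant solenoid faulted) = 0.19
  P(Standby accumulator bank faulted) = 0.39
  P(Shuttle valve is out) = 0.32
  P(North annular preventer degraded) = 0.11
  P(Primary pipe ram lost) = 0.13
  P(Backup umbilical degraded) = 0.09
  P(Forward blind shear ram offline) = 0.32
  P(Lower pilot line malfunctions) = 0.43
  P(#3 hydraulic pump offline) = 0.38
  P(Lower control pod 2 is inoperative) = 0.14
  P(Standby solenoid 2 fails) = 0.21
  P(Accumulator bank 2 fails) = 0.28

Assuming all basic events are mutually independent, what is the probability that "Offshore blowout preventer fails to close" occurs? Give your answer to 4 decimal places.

0.8397

P(Hydraulic supply unavailable) [AND] = 0.42 × 0.19 × 0.39 = 0.031122
P(Ram stack down) [OR] = 1 − (1−0.32) × (1−0.11) × (1−0.13) = 0.473476
P(Annular stack inoperative) [AND] = 0.38 × 0.14 = 0.053200
P(Backup path lost) [OR] = 1 − (1−0.32) × (1−0.43) × (1−0.053200) = 0.633020
P(Control pod inoperative) [AND] = 0.21 × 0.28 = 0.058800
P(Shear sequence lost) [OR] = 1 − (1−0.473476) × (1−0.09) × (1−0.633020) × (1−0.058800) = 0.834505
P(Offshore blowout preventer fails to close) [OR] = 1 − (1−0.031122) × (1−0.834505) = 0.839656
Rounded to 4 decimal places: P(Offshore blowout preventer fails to close) ≈ 0.8397.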